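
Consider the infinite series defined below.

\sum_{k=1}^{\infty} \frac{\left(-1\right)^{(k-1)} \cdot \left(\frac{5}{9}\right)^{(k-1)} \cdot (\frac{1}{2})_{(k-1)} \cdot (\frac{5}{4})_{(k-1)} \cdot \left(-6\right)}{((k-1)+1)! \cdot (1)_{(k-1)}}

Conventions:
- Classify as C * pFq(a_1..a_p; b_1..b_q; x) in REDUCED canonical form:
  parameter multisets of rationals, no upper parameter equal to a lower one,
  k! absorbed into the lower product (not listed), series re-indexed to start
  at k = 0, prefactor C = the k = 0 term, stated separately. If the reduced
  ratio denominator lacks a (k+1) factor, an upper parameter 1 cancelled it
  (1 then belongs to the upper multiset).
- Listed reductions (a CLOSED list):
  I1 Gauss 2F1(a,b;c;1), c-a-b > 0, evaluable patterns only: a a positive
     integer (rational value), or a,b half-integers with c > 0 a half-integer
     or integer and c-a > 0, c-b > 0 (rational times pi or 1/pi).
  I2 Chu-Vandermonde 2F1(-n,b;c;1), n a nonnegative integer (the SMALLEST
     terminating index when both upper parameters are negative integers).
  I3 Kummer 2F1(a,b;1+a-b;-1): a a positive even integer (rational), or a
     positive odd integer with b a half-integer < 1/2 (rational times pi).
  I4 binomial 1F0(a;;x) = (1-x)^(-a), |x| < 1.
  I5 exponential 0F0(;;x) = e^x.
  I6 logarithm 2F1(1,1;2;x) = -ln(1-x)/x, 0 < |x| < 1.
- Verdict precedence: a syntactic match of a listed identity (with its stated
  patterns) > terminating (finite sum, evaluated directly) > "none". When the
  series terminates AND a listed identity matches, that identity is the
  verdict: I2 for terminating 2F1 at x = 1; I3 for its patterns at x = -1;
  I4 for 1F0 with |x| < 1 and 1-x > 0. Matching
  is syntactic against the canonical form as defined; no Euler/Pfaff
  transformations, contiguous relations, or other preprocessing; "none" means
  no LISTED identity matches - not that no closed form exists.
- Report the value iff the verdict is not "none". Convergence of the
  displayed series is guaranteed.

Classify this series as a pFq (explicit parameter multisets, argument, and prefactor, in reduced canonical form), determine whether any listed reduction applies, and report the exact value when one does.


This is -6 * 2F1(\frac{1}{2}, \frac{5}{4}; 2; -\frac{5}{9}) in reduced canonical form. Verdict: none. No listed pattern accepts 2F1(\frac{1}{2}, \frac{5}{4}; 2; -\frac{5}{9}).

Structural cue: x = -\frac{5}{9} and the denominator's factorial ratio (C = -6, x = -5/9) is a lower Pochhammer.
Term ratio: r(k) = -\frac{5}{9} * (k+\frac{1}{2}) (k+\frac{5}{4}) / [(k+2) (k+1)] - poly over poly, x = -\frac{5}{9} from leading terms; C = -6 at k = 0.


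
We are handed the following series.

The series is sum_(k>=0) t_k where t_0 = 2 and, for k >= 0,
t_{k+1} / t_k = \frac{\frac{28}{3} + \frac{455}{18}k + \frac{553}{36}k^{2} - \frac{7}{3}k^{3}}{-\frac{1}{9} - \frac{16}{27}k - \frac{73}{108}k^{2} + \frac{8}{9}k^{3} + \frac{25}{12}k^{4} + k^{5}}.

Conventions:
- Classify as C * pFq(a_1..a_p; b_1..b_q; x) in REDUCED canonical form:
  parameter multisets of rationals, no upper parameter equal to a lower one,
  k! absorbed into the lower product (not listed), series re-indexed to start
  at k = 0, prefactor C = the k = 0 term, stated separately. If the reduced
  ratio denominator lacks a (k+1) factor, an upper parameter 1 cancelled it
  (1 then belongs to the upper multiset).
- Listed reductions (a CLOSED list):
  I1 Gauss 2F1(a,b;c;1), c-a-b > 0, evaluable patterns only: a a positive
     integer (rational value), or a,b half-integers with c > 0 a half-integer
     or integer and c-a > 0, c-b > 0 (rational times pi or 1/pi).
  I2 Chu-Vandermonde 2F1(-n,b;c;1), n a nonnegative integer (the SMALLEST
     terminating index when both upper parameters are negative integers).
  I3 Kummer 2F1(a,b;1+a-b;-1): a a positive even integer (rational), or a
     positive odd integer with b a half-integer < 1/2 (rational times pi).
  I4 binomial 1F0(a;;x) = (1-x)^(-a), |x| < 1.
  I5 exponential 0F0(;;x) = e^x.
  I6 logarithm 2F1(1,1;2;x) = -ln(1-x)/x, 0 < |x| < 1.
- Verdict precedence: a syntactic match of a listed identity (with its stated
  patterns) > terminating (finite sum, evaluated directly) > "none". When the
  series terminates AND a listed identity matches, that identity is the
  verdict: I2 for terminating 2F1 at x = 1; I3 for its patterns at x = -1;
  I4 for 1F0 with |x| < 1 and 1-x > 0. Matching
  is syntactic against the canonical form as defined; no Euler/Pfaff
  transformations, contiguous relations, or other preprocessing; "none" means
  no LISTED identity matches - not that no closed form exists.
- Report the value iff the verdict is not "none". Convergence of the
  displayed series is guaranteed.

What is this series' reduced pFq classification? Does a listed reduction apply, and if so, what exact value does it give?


The series (x = -\frac{7}{3}) is 1F2: upper {-8}, lower {-\frac{2}{3}, \frac{1}{3}}, prefactor 2. Verdict: terminating. With -8 upstairs the series is a 9-term polynomial sum; evaluated term by term. Value: -\frac{5418417342456193}{549764300800}.

The tell: with t_0 = 2, the ratio is unreduced: k + 2/3 divides both sides (C = 2, x = -7/3).
Adjacent-term ratio: r(k) = -\frac{7}{3} * (k-8) / [(k-\frac{2}{3}) (k+\frac{1}{3}) (k+1)] - rational; roots negated = parameters, x = -\frac{7}{3}, C = 2.


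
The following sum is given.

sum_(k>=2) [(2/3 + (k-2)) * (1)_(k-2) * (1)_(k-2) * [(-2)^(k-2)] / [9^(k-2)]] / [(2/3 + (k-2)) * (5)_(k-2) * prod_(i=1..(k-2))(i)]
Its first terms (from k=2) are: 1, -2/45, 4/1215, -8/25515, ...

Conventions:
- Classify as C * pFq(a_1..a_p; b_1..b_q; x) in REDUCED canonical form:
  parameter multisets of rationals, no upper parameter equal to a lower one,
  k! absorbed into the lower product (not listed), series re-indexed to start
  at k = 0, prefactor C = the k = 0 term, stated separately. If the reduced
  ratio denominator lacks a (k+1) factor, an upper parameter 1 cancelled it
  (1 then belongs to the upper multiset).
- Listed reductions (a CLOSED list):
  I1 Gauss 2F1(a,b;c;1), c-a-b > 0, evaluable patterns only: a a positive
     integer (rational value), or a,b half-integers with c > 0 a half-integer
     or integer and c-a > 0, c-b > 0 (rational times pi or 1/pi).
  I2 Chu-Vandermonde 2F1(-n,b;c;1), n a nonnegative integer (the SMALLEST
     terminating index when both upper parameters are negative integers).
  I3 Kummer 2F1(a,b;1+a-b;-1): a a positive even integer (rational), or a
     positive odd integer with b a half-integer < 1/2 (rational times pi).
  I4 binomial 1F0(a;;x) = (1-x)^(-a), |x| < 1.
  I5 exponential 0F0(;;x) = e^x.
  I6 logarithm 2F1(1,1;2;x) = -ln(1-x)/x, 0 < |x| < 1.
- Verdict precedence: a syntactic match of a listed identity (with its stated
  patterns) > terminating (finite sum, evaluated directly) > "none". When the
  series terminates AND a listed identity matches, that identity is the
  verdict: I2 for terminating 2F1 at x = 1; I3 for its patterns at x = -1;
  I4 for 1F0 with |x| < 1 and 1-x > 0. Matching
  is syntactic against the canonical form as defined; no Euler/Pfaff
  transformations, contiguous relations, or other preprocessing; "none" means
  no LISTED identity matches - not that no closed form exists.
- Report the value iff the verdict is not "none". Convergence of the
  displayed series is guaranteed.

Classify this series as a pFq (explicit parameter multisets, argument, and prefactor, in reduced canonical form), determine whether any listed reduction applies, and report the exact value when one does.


Key step: t_0 being 1, the two geometric factors (C = 1, x = -2/9) combine into one argument.
Ratio: r(k) = (-2/9) * (k+1) (k+1) / [(k+5) (k+1)] - poly over poly, x = (-2/9) from leading terms; C = 1 at k = 0.

Prefactor 1, argument -2/9: 2F1 with upper {1, 1} over lower {5}. Verdict: none. A 2F1 with upper {1, 1} fits none of I1-I6 at x = -2/9; the sum runs forever.


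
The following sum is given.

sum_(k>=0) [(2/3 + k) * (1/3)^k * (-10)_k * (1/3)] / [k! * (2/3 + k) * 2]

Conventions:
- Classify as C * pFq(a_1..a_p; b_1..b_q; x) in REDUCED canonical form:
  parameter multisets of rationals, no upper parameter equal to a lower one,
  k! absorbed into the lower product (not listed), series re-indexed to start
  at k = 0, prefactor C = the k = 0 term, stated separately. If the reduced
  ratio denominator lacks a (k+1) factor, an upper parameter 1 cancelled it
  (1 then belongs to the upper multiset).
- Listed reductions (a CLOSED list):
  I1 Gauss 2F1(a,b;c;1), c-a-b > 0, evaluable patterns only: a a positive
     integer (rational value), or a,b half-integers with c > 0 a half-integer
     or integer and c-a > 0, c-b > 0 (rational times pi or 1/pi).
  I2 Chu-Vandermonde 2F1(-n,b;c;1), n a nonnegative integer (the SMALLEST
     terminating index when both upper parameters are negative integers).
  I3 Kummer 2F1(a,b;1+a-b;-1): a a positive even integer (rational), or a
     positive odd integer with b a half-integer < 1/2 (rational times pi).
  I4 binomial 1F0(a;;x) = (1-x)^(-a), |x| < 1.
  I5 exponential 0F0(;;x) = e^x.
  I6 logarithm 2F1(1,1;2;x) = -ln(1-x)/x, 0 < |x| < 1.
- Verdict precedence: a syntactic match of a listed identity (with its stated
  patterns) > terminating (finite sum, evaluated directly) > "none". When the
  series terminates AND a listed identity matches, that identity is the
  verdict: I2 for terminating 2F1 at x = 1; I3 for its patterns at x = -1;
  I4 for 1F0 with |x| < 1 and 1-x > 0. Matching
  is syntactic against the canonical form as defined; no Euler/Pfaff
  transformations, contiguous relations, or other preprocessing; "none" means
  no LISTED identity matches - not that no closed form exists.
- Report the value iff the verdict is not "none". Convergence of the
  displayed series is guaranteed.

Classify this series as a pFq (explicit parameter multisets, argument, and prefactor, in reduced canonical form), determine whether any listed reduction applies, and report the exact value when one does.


Reduced: x = 1/3, 1F0, upper = {-10}, lower = {-}, C = 1/6. Verdict: the I4 binomial reduction matches (the 1F0 binomial series: exponent 10, x = 1/3). Exact value: 512/177147.

Structural cue: from the first term 1/6: the factor k + 2/3 cancels (top and bottom), leaving C = 1/6.
Step ratio: r(k) = (1/3) * (k-10) / [(k+1)] - rational in k, leading ratio (1/3); with t_0 = 1/6, classification follows.


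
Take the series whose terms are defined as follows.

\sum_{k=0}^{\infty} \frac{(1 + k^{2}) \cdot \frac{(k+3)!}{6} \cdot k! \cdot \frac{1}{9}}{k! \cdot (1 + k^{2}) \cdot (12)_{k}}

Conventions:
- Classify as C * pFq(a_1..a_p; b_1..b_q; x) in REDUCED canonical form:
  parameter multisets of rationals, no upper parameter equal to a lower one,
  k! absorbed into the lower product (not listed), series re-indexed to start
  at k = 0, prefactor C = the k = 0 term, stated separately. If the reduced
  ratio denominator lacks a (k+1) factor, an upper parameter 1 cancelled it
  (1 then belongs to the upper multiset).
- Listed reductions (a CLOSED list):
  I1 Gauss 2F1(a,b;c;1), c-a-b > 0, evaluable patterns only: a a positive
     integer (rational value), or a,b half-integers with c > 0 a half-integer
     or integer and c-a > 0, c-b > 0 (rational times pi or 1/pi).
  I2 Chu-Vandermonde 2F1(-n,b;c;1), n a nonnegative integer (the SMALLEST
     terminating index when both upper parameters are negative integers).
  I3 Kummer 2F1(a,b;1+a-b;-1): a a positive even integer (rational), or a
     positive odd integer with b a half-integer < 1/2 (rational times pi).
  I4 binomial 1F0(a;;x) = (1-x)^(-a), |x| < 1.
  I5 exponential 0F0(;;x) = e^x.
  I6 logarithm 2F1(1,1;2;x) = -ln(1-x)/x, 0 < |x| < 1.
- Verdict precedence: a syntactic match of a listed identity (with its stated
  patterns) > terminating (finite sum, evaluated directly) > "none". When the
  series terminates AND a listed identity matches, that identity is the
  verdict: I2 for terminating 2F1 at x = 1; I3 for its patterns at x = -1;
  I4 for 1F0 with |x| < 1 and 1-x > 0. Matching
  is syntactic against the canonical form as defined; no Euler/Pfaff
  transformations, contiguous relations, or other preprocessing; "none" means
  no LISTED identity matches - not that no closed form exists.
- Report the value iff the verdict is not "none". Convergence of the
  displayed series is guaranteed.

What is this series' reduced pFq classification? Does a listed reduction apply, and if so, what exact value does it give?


Canonical form: C = \frac{1}{9} times 2F1 with upper {1, 4}, lower {12}, x = 1. Verdict (x = 1): the Gauss summation I1 applies (x = 1: the Gamma ratio telescopes since c-a-b = 7 > 0 and a = 1 in Z>0). Its exact value is \frac{11}{63}.

Structural cue: from the first term \frac{1}{9}: the factor k^2 + 1 cancels (top and bottom), leaving C = 1/9.
Adjacent-term ratio: r(k) = 1 * (k+1) (k+4) / [(k+12) (k+1)] - poly over poly, x = 1 from leading terms; C = \frac{1}{9} at k = 0.


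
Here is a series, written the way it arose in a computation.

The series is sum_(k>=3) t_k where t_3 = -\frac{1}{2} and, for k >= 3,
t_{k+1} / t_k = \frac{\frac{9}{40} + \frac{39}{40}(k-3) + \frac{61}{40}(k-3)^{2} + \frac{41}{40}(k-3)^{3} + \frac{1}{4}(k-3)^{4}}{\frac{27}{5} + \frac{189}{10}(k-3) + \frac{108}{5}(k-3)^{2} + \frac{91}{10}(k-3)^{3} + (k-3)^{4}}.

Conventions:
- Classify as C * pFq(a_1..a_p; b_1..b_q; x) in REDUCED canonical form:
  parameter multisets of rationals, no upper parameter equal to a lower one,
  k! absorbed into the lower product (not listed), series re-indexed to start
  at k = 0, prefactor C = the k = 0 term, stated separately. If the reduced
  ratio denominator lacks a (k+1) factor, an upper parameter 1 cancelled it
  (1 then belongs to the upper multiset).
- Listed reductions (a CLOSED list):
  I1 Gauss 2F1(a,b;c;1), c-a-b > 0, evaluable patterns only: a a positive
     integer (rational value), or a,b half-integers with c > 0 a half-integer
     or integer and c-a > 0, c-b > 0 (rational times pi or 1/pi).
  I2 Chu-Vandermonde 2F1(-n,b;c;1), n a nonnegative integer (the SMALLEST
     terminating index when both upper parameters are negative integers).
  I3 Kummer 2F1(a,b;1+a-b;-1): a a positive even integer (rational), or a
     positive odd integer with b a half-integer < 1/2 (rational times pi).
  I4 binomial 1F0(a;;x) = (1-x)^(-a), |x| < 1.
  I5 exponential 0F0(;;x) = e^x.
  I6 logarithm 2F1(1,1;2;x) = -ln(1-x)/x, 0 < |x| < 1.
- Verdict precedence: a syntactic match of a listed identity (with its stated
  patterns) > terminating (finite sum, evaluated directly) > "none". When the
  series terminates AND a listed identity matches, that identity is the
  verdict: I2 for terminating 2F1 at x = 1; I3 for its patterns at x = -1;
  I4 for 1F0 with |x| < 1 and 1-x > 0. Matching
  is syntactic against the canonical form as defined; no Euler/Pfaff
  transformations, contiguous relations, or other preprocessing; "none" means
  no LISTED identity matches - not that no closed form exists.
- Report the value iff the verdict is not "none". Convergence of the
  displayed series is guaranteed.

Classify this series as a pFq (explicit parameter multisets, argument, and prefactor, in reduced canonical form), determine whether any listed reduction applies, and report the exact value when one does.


Prefactor -\frac{1}{2}, argument \frac{1}{4}: 2F1 with upper {1, 1} over lower {6}. Verdict: none. No listed pattern accepts 2F1(1, 1; 6; \frac{1}{4}).

Key observation: x = \frac{1}{4} and cancel k + 3/2 from the displayed ratio first; then C = -1/2, x = 1/4.
Step ratio: r(k) = \frac{1}{4} * (k+1) (k+1) / [(k+6) (k+1)] - poly over poly, x = \frac{1}{4} from leading terms; C = -\frac{1}{2} at k = 0.


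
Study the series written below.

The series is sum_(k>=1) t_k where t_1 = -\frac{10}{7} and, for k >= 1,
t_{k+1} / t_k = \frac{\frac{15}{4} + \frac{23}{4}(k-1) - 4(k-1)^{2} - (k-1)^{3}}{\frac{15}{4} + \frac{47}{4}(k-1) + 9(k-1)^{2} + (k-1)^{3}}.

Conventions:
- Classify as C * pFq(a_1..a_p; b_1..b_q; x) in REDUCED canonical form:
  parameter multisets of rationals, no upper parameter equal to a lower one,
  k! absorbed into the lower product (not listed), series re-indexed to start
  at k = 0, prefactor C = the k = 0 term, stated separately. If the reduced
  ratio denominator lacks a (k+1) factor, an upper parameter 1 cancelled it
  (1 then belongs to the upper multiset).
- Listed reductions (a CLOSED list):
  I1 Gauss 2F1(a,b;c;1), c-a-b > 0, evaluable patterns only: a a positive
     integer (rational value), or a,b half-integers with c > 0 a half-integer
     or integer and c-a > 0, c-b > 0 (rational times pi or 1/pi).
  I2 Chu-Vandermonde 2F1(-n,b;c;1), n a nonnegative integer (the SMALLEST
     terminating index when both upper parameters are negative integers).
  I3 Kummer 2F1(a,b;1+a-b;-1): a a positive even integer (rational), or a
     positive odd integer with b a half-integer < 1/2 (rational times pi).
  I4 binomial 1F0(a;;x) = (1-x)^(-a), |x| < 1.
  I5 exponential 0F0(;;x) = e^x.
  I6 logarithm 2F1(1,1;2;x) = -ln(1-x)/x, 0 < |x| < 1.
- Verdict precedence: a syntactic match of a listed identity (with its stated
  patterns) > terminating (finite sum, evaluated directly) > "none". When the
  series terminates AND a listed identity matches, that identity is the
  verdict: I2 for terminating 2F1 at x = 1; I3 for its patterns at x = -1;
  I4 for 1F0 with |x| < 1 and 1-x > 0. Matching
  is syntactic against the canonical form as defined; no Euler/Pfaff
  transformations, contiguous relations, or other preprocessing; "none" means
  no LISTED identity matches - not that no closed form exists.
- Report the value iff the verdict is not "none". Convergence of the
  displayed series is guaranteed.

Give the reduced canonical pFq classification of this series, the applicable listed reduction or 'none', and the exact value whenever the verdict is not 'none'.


Classification (C = -\frac{10}{7}): 2F1 with upper {-\frac{3}{2}, 5}, lower {\frac{15}{2}}, argument x = -1. Verdict: Kummer's theorem (I3) matches (x = -1; c = \frac{15}{2} equals 1+a-b for upper {-\frac{3}{2}, 5}: listed pattern). Hence: \left(-\frac{32175}{32768}\right) \cdot \pi.

Structural cue: t_0 = -\frac{10}{7} here, and the expanded ratio factors over Q; C = -10/7, x = -1, roots give parameters.
Step ratio: r(k) = -1 * (k-\frac{3}{2}) (k+5) / [(k+\frac{15}{2}) (k+1)] - poly over poly, x = -1 from leading terms; C = -\frac{10}{7} at k = 0.


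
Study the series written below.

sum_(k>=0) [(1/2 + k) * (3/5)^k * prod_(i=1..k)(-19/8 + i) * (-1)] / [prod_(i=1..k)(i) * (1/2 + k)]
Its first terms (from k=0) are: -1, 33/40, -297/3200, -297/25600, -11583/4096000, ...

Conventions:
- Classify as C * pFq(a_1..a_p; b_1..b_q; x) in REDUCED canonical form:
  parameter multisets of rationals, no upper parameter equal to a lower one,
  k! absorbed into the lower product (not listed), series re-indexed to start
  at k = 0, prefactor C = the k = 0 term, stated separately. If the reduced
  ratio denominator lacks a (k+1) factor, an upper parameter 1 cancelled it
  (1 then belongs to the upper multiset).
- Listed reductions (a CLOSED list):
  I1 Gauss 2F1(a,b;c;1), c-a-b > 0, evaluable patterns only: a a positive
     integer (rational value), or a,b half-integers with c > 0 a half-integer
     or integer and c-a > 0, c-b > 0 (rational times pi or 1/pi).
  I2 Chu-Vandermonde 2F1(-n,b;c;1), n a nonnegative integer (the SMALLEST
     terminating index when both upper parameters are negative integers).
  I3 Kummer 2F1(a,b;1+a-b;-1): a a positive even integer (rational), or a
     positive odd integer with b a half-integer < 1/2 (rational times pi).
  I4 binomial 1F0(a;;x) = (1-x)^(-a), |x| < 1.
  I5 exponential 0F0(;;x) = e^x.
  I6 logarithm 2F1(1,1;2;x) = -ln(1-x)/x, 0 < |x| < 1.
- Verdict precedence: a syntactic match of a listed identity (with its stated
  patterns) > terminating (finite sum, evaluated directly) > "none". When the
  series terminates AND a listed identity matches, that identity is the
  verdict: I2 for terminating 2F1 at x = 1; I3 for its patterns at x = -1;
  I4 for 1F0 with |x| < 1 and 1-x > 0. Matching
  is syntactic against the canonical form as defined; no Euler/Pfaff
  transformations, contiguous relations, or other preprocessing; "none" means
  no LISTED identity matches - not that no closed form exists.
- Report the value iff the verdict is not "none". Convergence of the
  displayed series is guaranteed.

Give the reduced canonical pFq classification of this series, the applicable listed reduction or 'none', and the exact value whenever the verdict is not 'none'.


Prefactor -1, argument 3/5: 1F0 with upper {-11/8} over lower {-}. Verdict: the I4 binomial reduction matches (the 1F0 binomial series: exponent 11/8, x = 3/5). Exact value: (-1) * (2/5)^(11/8).

First insight: t_0 = -1 here, and the running product (prefactor -1) telescopes to a rising factorial.
Consecutive-term ratio: r(k) = (3/5) * (k-11/8) / [(k+1)] - poly over poly, x = (3/5) from leading terms; C = -1 at k = 0.


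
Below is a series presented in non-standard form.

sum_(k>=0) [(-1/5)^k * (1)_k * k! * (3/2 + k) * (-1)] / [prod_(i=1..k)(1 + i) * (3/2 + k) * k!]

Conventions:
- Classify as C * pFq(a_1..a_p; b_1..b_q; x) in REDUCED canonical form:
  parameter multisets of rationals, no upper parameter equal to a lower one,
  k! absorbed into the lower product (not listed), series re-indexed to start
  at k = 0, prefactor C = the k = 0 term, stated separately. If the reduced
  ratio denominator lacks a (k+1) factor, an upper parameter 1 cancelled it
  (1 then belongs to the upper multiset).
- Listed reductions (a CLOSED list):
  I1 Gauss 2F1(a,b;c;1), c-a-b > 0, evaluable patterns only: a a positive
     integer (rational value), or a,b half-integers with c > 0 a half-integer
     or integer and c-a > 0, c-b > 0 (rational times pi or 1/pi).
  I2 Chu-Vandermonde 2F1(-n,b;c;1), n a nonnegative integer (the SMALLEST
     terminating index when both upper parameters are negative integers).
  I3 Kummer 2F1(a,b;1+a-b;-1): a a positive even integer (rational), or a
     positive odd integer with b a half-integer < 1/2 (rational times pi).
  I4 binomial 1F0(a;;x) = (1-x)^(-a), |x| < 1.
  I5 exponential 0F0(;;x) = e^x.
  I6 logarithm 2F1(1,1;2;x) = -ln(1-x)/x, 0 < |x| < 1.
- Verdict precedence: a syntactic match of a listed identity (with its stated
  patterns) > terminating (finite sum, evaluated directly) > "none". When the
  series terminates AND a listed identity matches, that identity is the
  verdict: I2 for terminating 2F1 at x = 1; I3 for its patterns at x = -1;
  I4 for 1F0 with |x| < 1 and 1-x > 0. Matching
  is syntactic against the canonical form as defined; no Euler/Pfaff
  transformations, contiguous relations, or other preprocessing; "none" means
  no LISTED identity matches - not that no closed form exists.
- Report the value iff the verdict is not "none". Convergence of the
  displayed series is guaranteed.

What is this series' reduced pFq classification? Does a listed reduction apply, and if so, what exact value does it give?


Reduced: x = -1/5, 2F1, upper = {1, 1}, lower = {2}, C = -1. Verdict at x = -1/5: the I6 logarithm reduction matches (the logarithm: parameters (1,1;2), x = -1/5). Sum: (-5) * ln(6/5).

The tell: t_0 being -1, the factor k + 3/2 cancels (top and bottom), leaving C = -1, x = -1/5.
Term ratio: r(k) = (-1/5) * (k+1) (k+1) / [(k+2) (k+1)] ; factor over Q: parameters, x = (-1/5), and C = -1.


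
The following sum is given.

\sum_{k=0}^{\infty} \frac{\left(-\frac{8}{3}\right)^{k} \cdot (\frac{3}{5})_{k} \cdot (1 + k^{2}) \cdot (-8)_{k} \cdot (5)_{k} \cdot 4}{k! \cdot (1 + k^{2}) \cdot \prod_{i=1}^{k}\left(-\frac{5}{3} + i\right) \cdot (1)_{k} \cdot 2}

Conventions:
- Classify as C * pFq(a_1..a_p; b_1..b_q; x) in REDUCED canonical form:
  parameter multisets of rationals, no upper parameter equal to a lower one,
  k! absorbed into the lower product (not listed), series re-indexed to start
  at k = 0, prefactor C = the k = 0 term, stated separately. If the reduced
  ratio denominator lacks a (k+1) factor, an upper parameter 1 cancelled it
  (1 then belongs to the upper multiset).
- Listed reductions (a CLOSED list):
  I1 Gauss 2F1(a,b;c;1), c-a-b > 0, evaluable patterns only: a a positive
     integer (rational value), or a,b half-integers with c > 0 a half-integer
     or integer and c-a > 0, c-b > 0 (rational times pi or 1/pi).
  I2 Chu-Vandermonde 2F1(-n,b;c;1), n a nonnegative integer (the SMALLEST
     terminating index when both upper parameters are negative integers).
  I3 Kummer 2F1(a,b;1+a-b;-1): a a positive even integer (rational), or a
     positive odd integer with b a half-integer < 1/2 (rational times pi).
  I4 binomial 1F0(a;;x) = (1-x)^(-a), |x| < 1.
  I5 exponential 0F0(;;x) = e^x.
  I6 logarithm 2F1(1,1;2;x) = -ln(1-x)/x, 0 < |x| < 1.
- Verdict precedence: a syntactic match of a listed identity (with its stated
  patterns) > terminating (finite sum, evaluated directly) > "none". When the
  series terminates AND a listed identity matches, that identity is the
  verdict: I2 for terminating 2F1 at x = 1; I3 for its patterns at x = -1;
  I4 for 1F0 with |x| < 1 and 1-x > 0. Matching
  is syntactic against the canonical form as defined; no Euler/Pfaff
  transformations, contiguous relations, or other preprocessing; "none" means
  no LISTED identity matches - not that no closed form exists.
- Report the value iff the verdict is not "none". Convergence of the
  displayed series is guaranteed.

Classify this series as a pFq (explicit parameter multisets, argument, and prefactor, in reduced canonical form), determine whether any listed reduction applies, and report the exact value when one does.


Prefactor 2, argument -\frac{8}{3}: 3F2 with upper {-8, \frac{3}{5}, 5} over lower {-\frac{2}{3}, 1}. Verdict: terminating - upper -8 stops the sum at k = 8; the 9 terms are added exactly. Value: -\frac{145159179465982}{390625}.

First insight: x = -\frac{8}{3} and the lower running product (C = 2, x = -8/3) is a rising factorial.
Consecutive-term ratio: r(k) = -\frac{8}{3} * (k-8) (k+\frac{3}{5}) (k+5) / [(k-\frac{2}{3}) (k+1) (k+1)] - rational in k. x = -\frac{8}{3}; t_0 = 2; negate the roots.


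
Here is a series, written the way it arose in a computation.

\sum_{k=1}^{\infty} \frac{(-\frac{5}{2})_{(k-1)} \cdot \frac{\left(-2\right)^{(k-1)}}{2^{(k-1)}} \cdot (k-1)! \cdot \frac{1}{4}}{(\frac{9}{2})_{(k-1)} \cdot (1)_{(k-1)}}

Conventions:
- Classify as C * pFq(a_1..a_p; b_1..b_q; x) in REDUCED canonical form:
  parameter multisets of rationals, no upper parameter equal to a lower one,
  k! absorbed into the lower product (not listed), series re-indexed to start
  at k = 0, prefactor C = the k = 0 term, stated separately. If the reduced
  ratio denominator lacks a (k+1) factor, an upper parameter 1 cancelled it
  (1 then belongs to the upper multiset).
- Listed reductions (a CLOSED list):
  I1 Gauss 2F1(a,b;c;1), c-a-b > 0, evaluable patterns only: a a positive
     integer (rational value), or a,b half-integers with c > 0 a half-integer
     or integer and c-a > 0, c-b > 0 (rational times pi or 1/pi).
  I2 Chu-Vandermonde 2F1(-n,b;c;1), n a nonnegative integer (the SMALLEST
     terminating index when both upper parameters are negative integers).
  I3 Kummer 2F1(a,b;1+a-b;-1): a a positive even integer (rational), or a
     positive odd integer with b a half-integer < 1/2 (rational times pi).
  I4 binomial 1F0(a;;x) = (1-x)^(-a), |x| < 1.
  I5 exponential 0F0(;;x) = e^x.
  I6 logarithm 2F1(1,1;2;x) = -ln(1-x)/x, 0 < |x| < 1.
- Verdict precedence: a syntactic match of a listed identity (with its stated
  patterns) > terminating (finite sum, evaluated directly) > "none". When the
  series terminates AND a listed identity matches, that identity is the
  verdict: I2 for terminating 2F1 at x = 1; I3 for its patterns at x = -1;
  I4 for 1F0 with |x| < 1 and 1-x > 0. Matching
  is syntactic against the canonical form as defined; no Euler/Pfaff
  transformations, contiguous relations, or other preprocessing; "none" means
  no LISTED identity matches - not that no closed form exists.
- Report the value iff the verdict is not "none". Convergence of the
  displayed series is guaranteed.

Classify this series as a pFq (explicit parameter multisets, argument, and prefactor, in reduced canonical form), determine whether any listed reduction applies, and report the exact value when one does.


This is \frac{1}{4} * 2F1(-\frac{5}{2}, 1; \frac{9}{2}; -1) in reduced canonical form. Verdict: Kummer's theorem (I3) fires (x = -1; c = \frac{9}{2} equals 1+a-b for upper {-\frac{5}{2}, 1}: listed pattern). Sum: \frac{35}{256} \cdot \pi.

Structural cue: from the first term \frac{1}{4}: the two k-th powers (C = 1/4, x = -1) combine into one argument.
Step ratio: r(k) = -1 * (k-\frac{5}{2}) (k+1) / [(k+\frac{9}{2}) (k+1)] ; factor over Q: parameters, x = -1, and C = \frac{1}{4}.


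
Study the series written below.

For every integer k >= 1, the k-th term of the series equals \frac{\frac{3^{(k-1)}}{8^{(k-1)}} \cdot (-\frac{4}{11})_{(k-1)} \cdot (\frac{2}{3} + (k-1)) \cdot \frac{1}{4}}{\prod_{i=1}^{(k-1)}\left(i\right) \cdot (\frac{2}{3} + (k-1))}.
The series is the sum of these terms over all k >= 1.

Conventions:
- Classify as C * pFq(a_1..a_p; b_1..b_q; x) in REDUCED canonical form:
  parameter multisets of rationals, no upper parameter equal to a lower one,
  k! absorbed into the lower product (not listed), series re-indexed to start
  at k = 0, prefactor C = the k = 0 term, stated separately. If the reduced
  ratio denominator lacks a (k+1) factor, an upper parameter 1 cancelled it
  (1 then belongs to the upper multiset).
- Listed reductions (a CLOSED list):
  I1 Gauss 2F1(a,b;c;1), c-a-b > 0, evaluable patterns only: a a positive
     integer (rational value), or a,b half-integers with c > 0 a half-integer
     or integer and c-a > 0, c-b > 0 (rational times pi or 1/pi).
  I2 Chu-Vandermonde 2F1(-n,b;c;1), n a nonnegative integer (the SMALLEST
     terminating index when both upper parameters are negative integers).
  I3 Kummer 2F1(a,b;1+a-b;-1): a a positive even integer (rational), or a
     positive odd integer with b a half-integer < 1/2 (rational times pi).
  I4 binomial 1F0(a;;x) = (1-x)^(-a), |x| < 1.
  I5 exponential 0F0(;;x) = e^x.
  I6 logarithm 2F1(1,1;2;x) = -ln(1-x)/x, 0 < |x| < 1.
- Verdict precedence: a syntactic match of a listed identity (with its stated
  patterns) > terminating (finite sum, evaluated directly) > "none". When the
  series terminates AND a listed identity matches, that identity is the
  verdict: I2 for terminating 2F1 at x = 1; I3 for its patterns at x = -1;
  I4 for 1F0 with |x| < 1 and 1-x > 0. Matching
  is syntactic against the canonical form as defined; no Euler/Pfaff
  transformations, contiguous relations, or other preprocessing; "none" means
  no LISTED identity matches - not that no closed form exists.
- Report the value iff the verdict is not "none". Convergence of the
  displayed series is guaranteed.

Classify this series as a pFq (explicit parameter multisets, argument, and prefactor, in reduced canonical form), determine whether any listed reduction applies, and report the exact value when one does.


The series (x = \frac{3}{8}) is 1F0: upper {-\frac{4}{11}}, lower {-}, prefactor \frac{1}{4}. Verdict: binomial (I4) fires (the 1F0 binomial series: exponent 4/11, x = \frac{3}{8}). Hence: \frac{1}{4} \cdot \left(\frac{5}{8}\right)^{\frac{4}{11}}.

Structural cue: t_0 being \frac{1}{4}, the product of the first k integers (C = 1/4) is k!.
Adjacent-term ratio: r(k) = \frac{3}{8} * (k-\frac{4}{11}) / [(k+1)] ; factor over Q: parameters, x = \frac{3}{8}, and C = \frac{1}{4}.


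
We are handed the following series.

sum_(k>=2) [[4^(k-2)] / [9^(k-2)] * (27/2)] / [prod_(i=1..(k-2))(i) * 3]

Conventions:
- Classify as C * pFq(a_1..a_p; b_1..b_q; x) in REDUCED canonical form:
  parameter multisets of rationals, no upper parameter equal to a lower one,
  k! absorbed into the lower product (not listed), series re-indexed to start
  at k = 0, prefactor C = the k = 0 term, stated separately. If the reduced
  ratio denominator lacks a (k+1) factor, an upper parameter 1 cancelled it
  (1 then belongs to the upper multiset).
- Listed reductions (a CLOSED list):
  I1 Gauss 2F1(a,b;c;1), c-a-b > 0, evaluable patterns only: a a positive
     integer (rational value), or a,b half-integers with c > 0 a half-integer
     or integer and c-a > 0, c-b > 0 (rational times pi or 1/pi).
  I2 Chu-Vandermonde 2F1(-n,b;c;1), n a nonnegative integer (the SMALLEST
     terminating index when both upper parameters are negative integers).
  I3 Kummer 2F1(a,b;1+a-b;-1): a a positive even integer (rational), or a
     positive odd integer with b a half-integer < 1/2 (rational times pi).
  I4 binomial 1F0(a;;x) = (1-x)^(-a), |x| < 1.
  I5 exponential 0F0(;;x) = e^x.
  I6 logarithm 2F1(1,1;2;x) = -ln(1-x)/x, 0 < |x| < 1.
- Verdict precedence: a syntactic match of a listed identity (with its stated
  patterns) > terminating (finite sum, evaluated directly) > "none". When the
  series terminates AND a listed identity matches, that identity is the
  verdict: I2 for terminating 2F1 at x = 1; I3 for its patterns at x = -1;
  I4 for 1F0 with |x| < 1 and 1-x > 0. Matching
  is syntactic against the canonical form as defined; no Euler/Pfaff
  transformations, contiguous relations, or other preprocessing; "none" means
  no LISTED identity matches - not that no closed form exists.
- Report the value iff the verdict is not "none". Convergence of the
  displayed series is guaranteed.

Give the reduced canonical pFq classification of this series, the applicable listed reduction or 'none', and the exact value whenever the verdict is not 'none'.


Classification (C = 9/2): 0F0 with upper {-}, lower {-}, argument x = 4/9. Verdict: this is the exponential series (I5) (the 0F0 exponential series at x = 4/9). Value: (9/2) * e^(4/9).

First insight: from the first term 9/2: the constant factors (prefactor 9/2) combine into one prefactor.
Adjacent-term ratio: r(k) = (4/9) * 1 / [(k+1)] - rational; roots negated = parameters, x = (4/9), C = 9/2.


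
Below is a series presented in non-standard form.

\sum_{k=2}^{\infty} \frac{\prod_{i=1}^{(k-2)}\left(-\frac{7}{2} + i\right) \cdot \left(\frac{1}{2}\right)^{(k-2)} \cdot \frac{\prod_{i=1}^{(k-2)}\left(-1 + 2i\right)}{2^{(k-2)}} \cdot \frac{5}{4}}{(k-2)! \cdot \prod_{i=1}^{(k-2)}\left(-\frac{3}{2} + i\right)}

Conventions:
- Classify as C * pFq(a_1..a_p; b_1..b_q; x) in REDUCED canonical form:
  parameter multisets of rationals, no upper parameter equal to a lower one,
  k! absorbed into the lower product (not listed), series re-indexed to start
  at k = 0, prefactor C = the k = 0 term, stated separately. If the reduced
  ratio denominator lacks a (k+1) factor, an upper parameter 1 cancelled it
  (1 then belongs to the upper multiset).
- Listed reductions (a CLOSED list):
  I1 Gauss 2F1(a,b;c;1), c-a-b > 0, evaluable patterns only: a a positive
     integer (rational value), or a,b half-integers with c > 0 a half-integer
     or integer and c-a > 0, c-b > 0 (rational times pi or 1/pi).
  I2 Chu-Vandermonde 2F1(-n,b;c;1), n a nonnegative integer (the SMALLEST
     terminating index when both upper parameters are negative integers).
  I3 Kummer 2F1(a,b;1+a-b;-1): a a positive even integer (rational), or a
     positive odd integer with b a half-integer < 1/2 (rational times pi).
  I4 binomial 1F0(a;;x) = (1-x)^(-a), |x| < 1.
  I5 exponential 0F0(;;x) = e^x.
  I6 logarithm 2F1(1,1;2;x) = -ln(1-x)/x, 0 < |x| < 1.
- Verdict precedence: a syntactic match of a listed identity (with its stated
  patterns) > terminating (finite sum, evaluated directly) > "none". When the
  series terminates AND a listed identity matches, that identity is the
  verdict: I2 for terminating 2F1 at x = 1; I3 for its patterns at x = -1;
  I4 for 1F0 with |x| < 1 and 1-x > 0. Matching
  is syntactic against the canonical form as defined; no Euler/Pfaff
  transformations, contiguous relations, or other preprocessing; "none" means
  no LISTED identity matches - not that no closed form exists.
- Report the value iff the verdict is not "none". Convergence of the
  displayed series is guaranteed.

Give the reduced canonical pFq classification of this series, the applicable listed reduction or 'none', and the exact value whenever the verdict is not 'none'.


Classification (C = \frac{5}{4}): 2F1 with upper {-\frac{5}{2}, \frac{1}{2}}, lower {-\frac{1}{2}}, argument x = \frac{1}{2}. Verdict: none. A 2F1 with upper {-\frac{5}{2}, \frac{1}{2}} fits none of I1-I6 at x = \frac{1}{2}; the sum runs forever.

Key step: with t_0 = \frac{5}{4}, the odd product 1*3*...*(2k-1) (C = 5/4, x = 1/2) is 2^k (1/2)_k.
Step ratio: r(k) = \frac{1}{2} * (k-\frac{5}{2}) (k+\frac{1}{2}) / [(k-\frac{1}{2}) (k+1)] - rational in k, leading ratio \frac{1}{2}; with t_0 = \frac{5}{4}, classification follows.


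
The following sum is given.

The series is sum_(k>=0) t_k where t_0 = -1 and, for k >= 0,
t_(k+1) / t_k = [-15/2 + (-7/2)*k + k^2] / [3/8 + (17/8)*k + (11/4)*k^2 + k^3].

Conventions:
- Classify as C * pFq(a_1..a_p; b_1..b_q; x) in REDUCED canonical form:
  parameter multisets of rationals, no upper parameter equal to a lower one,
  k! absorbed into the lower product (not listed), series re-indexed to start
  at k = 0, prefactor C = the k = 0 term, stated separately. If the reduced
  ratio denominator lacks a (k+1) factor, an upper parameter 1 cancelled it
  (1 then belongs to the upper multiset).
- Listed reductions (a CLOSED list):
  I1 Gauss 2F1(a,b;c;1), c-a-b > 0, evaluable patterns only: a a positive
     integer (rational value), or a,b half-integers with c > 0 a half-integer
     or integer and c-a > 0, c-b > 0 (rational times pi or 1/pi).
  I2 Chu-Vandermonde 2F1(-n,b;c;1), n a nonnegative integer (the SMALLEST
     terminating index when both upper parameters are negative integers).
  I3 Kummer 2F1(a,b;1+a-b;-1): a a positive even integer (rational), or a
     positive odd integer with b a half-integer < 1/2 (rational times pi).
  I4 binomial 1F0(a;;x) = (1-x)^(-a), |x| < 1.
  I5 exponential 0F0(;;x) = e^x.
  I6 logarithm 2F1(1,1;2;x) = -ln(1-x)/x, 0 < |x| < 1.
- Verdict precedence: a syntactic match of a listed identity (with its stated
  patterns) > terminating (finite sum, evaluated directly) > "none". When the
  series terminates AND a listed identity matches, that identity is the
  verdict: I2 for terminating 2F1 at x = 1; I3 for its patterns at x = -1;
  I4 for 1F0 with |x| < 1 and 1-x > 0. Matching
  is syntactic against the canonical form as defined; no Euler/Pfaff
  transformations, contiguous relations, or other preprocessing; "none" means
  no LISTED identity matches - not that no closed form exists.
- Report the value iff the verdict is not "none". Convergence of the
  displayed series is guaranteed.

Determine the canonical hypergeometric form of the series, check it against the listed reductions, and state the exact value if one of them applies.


Canonical form: C = -1 times 1F1 with upper {-5}, lower {1/4}, x = 1. Verdict: terminating - upper parameter -5 makes this a finite sum (last index 5), evaluated exactly. Sum: -8581/9945.

The tell: t_0 being -1, the expanded ratio factors over Q; C = -1, roots give parameters.
Step ratio: r(k) = 1 * (k-5) / [(k+1/4) (k+1)] - rational; roots negated = parameters, x = 1, C = -1.


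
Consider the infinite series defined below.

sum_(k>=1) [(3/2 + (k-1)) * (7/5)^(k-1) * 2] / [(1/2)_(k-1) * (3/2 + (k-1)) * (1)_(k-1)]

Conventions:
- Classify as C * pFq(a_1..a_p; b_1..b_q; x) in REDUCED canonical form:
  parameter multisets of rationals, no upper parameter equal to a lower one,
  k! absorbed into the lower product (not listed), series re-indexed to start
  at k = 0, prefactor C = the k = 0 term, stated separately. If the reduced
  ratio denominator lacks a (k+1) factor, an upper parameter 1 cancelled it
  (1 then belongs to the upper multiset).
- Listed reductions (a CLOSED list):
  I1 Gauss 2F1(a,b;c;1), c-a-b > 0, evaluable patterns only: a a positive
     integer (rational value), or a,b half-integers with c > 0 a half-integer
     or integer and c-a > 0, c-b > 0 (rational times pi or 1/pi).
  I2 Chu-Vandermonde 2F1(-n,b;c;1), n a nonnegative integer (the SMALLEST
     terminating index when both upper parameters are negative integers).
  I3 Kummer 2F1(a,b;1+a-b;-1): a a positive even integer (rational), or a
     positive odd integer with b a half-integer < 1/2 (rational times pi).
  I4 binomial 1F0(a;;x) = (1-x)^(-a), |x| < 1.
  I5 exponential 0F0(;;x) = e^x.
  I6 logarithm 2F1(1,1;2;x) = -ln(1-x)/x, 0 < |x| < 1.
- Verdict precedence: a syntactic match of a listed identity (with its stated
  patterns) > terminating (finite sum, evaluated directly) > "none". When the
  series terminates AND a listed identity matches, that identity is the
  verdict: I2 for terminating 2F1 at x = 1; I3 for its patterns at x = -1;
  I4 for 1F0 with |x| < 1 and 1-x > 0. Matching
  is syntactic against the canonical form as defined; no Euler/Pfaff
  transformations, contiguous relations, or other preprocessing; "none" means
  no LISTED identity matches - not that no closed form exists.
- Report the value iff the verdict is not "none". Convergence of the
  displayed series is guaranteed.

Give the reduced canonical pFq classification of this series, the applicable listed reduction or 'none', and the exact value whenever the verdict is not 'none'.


With C = 2: the canonical form is 0F1(-; 1/2; 7/5). Verdict: none. No listed pattern accepts 0F1(-; 1/2; 7/5).

Key observation: t_0 being 2, (1)_k (C = 2, x = 7/5) is k! itself.
Adjacent-term ratio: r(k) = (7/5) * 1 / [(k+1/2) (k+1)] - poly over poly, x = (7/5) from leading terms; C = 2 at k = 0.
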